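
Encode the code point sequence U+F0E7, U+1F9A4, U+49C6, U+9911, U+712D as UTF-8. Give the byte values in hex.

U+F0E7: 3-byte form → EF 83 A7.
U+1F9A4: 4-byte form → F0 9F A6 A4.
U+49C6: 3-byte form → E4 A7 86.
U+9911: 3-byte form → E9 A4 91.
U+712D: 3-byte form → E7 84 AD.
Concatenated (16 bytes): EF 83 A7 F0 9F A6 A4 E4 A7 86 E9 A4 91 E7 84 AD.

EF 83 A7 F0 9F A6 A4 E4 A7 86 E9 A4 91 E7 84 AD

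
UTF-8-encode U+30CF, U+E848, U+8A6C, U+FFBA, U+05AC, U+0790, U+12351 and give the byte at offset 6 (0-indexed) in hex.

0xE8

U+30CF → 3-byte form E3 83 8F at offsets 0–2.
U+E848 → 3-byte form EE A1 88 at offsets 3–5.
U+8A6C → 3-byte form E8 A9 AC at offsets 6–8.
Offset 6 falls in char 3's range; it's byte 1 of E8 A9 AC = 0xE8.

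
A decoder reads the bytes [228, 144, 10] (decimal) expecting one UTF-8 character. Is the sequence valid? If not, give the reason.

Leading byte 0xE4 = 11100100 → 3-byte form.
Byte 3 is 0x0A = 00001010, which is not 10xxxxxx — expected a continuation byte.

invalid (non-continuation byte where continuation expected)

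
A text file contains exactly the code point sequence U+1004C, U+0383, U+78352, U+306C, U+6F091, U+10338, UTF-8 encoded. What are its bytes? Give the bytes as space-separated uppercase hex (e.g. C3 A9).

F0 90 81 8C CE 83 F1 B8 8D 92 E3 81 AC F1 AF 82 91 F0 90 8C B8

U+1004C: 4-byte form → F0 90 81 8C.
U+0383: 2-byte form → CE 83.
U+78352: 4-byte form → F1 B8 8D 92.
U+306C: 3-byte form → E3 81 AC.
U+6F091: 4-byte form → F1 AF 82 91.
U+10338: 4-byte form → F0 90 8C B8.
Concatenated (21 bytes): F0 90 81 8C CE 83 F1 B8 8D 92 E3 81 AC F1 AF 82 91 F0 90 8C B8.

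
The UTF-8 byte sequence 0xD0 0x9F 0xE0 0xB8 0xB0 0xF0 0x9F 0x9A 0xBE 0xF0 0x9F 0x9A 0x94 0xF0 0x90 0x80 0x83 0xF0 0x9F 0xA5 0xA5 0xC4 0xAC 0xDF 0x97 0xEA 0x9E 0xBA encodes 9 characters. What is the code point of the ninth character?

Offset 0: leading byte 0xD0 = 11010000 → 2-byte char #1 = D0 9F.
Offset 2: leading byte 0xE0 = 11100000 → 3-byte char #2 = E0 B8 B0.
Offset 5: leading byte 0xF0 = 11110000 → 4-byte char #3 = F0 9F 9A BE.
Offset 9: leading byte 0xF0 = 11110000 → 4-byte char #4 = F0 9F 9A 94.
Offset 13: leading byte 0xF0 = 11110000 → 4-byte char #5 = F0 90 80 83.
Offset 17: leading byte 0xF0 = 11110000 → 4-byte char #6 = F0 9F A5 A5.
Offset 21: leading byte 0xC4 = 11000100 → 2-byte char #7 = C4 AC.
Offset 23: leading byte 0xDF = 11011111 → 2-byte char #8 = DF 97.
Offset 25: leading byte 0xEA = 11101010 → 3-byte char #9 = EA 9E BA.
Leading byte 0xEA = 11101010 matches 1110xxxx → 3-byte sequence.
Byte 1: 0xEA = 11101010, payload 1010 (4 bits).
Byte 2: 0x9E = 10011110 (10xxxxxx ✓), payload 011110.
Byte 3: 0xBA = 10111010 (10xxxxxx ✓), payload 111010.
Concatenate: 1010011110111010 = 0xA7BA (16 bits → U+A7BA).

U+A7BA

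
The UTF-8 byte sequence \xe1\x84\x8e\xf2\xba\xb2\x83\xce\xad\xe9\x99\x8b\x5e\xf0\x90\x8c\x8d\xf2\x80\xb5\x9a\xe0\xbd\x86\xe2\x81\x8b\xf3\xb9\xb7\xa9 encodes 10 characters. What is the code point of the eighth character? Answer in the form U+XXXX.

U+0F46

Offset 0: leading byte 0xE1 = 11100001 → 3-byte char #1 = E1 84 8E.
Offset 3: leading byte 0xF2 = 11110010 → 4-byte char #2 = F2 BA B2 83.
Offset 7: leading byte 0xCE = 11001110 → 2-byte char #3 = CE AD.
Offset 9: leading byte 0xE9 = 11101001 → 3-byte char #4 = E9 99 8B.
Offset 12: leading byte 0x5E = 01011110 → 1-byte char #5 = 5E.
Offset 13: leading byte 0xF0 = 11110000 → 4-byte char #6 = F0 90 8C 8D.
Offset 17: leading byte 0xF2 = 11110010 → 4-byte char #7 = F2 80 B5 9A.
Offset 21: leading byte 0xE0 = 11100000 → 3-byte char #8 = E0 BD 86.
Leading byte 0xE0 = 11100000 matches 1110xxxx → 3-byte sequence.
Byte 1: 0xE0 = 11100000, payload 0000 (4 bits).
Byte 2: 0xBD = 10111101 (10xxxxxx ✓), payload 111101.
Byte 3: 0x86 = 10000110 (10xxxxxx ✓), payload 000110.
Concatenate: 0000111101000110 = 0xF46 (16 bits → U+0F46).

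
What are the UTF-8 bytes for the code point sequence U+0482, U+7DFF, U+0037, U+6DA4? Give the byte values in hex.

U+0482: 2-byte form → D2 82.
U+7DFF: 3-byte form → E7 B7 BF.
U+0037: 1-byte form → 37.
U+6DA4: 3-byte form → E6 B6 A4.
Concatenated (9 bytes): D2 82 E7 B7 BF 37 E6 B6 A4.

D2 82 E7 B7 BF 37 E6 B6 A4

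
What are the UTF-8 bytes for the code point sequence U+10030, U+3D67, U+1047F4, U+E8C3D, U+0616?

F0 90 80 B0 E3 B5 A7 F4 84 9F B4 F3 A8 B0 BD D8 96

U+10030: 4-byte form → F0 90 80 B0.
U+3D67: 3-byte form → E3 B5 A7.
U+1047F4: 4-byte form → F4 84 9F B4.
U+E8C3D: 4-byte form → F3 A8 B0 BD.
U+0616: 2-byte form → D8 96.
Concatenated (17 bytes): F0 90 80 B0 E3 B5 A7 F4 84 9F B4 F3 A8 B0 BD D8 96.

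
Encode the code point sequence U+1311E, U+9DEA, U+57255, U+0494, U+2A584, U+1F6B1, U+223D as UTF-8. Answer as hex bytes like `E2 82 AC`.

U+1311E: 4-byte form → F0 93 84 9E.
U+9DEA: 3-byte form → E9 B7 AA.
U+57255: 4-byte form → F1 97 89 95.
U+0494: 2-byte form → D2 94.
U+2A584: 4-byte form → F0 AA 96 84.
U+1F6B1: 4-byte form → F0 9F 9A B1.
U+223D: 3-byte form → E2 88 BD.
Concatenated (24 bytes): F0 93 84 9E E9 B7 AA F1 97 89 95 D2 94 F0 AA 96 84 F0 9F 9A B1 E2 88 BD.

F0 93 84 9E E9 B7 AA F1 97 89 95 D2 94 F0 AA 96 84 F0 9F 9A B1 E2 88 BD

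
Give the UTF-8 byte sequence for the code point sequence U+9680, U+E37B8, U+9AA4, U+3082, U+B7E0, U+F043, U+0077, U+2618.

E9 9A 80 F3 A3 9E B8 E9 AA A4 E3 82 82 EB 9F A0 EF 81 83 77 E2 98 98

U+9680: 3-byte form → E9 9A 80.
U+E37B8: 4-byte form → F3 A3 9E B8.
U+9AA4: 3-byte form → E9 AA A4.
U+3082: 3-byte form → E3 82 82.
U+B7E0: 3-byte form → EB 9F A0.
U+F043: 3-byte form → EF 81 83.
U+0077: 1-byte form → 77.
U+2618: 3-byte form → E2 98 98.
Concatenated (23 bytes): E9 9A 80 F3 A3 9E B8 E9 AA A4 E3 82 82 EB 9F A0 EF 81 83 77 E2 98 98.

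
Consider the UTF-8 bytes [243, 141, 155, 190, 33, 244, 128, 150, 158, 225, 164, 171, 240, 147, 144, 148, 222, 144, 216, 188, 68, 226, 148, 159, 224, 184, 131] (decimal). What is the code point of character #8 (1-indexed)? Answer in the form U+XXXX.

U+0044

Offset 0: leading byte 0xF3 = 11110011 → 4-byte char #1 = F3 8D 9B BE.
Offset 4: leading byte 0x21 = 00100001 → 1-byte char #2 = 21.
Offset 5: leading byte 0xF4 = 11110100 → 4-byte char #3 = F4 80 96 9E.
Offset 9: leading byte 0xE1 = 11100001 → 3-byte char #4 = E1 A4 AB.
Offset 12: leading byte 0xF0 = 11110000 → 4-byte char #5 = F0 93 90 94.
Offset 16: leading byte 0xDE = 11011110 → 2-byte char #6 = DE 90.
Offset 18: leading byte 0xD8 = 11011000 → 2-byte char #7 = D8 BC.
Offset 20: leading byte 0x44 = 01000100 → 1-byte char #8 = 44.
Leading byte 0x44 = 01000100 matches 0xxxxxxx → 1-byte sequence.
Byte 1: 0x44 = 01000100, payload 1000100 (7 bits).
Concatenate: 1000100 = 0x44 (7 bits → U+0044).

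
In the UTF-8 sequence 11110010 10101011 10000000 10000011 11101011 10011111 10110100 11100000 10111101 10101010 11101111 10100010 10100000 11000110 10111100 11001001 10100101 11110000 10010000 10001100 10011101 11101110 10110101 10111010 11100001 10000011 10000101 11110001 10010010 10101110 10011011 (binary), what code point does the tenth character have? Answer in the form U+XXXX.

Offset 0: leading byte 0xF2 = 11110010 → 4-byte char #1 = F2 AB 80 83.
Offset 4: leading byte 0xEB = 11101011 → 3-byte char #2 = EB 9F B4.
Offset 7: leading byte 0xE0 = 11100000 → 3-byte char #3 = E0 BD AA.
Offset 10: leading byte 0xEF = 11101111 → 3-byte char #4 = EF A2 A0.
Offset 13: leading byte 0xC6 = 11000110 → 2-byte char #5 = C6 BC.
Offset 15: leading byte 0xC9 = 11001001 → 2-byte char #6 = C9 A5.
Offset 17: leading byte 0xF0 = 11110000 → 4-byte char #7 = F0 90 8C 9D.
Offset 21: leading byte 0xEE = 11101110 → 3-byte char #8 = EE B5 BA.
Offset 24: leading byte 0xE1 = 11100001 → 3-byte char #9 = E1 83 85.
Offset 27: leading byte 0xF1 = 11110001 → 4-byte char #10 = F1 92 AE 9B.
Leading byte 0xF1 = 11110001 matches 11110xxx → 4-byte sequence.
Byte 1: 0xF1 = 11110001, payload 001 (3 bits).
Byte 2: 0x92 = 10010010 (10xxxxxx ✓), payload 010010.
Byte 3: 0xAE = 10101110 (10xxxxxx ✓), payload 101110.
Byte 4: 0x9B = 10011011 (10xxxxxx ✓), payload 011011.
Concatenate: 001010010101110011011 = 0x52B9B (21 bits → U+52B9B).

U+52B9B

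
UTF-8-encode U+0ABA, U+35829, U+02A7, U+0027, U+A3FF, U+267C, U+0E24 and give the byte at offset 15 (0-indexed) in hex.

U+0ABA → 3-byte form E0 AA BA at offsets 0–2.
U+35829 → 4-byte form F0 B5 A0 A9 at offsets 3–6.
U+02A7 → 2-byte form CA A7 at offsets 7–8.
U+0027 → 1-byte form 27 at offsets 9–9.
U+A3FF → 3-byte form EA 8F BF at offsets 10–12.
U+267C → 3-byte form E2 99 BC at offsets 13–15.
Offset 15 falls in char 6's range; it's byte 3 of E2 99 BC = 0xBC.

0xBC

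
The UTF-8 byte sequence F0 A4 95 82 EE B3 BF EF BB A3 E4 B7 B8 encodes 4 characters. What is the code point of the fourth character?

Offset 0: leading byte 0xF0 = 11110000 → 4-byte char #1 = F0 A4 95 82.
Offset 4: leading byte 0xEE = 11101110 → 3-byte char #2 = EE B3 BF.
Offset 7: leading byte 0xEF = 11101111 → 3-byte char #3 = EF BB A3.
Offset 10: leading byte 0xE4 = 11100100 → 3-byte char #4 = E4 B7 B8.
Leading byte 0xE4 = 11100100 matches 1110xxxx → 3-byte sequence.
Byte 1: 0xE4 = 11100100, payload 0100 (4 bits).
Byte 2: 0xB7 = 10110111 (10xxxxxx ✓), payload 110111.
Byte 3: 0xB8 = 10111000 (10xxxxxx ✓), payload 111000.
Concatenate: 0100110111111000 = 0x4DF8 (16 bits → U+4DF8).

U+4DF8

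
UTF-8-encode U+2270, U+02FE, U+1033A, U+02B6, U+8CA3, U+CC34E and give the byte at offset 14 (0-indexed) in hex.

0xF3

U+2270 → 3-byte form E2 89 B0 at offsets 0–2.
U+02FE → 2-byte form CB BE at offsets 3–4.
U+1033A → 4-byte form F0 90 8C BA at offsets 5–8.
U+02B6 → 2-byte form CA B6 at offsets 9–10.
U+8CA3 → 3-byte form E8 B2 A3 at offsets 11–13.
U+CC34E → 4-byte form F3 8C 8D 8E at offsets 14–17.
Offset 14 falls in char 6's range; it's byte 1 of F3 8C 8D 8E = 0xF3.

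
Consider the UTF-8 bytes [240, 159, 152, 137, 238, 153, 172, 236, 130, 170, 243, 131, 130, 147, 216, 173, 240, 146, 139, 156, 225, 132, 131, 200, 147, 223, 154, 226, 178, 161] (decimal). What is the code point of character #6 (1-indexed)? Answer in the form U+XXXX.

Offset 0: leading byte 0xF0 = 11110000 → 4-byte char #1 = F0 9F 98 89.
Offset 4: leading byte 0xEE = 11101110 → 3-byte char #2 = EE 99 AC.
Offset 7: leading byte 0xEC = 11101100 → 3-byte char #3 = EC 82 AA.
Offset 10: leading byte 0xF3 = 11110011 → 4-byte char #4 = F3 83 82 93.
Offset 14: leading byte 0xD8 = 11011000 → 2-byte char #5 = D8 AD.
Offset 16: leading byte 0xF0 = 11110000 → 4-byte char #6 = F0 92 8B 9C.
Leading byte 0xF0 = 11110000 matches 11110xxx → 4-byte sequence.
Byte 1: 0xF0 = 11110000, payload 000 (3 bits).
Byte 2: 0x92 = 10010010 (10xxxxxx ✓), payload 010010.
Byte 3: 0x8B = 10001011 (10xxxxxx ✓), payload 001011.
Byte 4: 0x9C = 10011100 (10xxxxxx ✓), payload 011100.
Concatenate: 000010010001011011100 = 0x122DC (21 bits → U+122DC).

U+122DC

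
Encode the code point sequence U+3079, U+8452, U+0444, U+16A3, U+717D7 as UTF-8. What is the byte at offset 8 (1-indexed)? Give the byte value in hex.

0x84

1-indexed offset 8 is 0-indexed offset 7.
U+3079 → 3-byte form E3 81 B9 at offsets 0–2.
U+8452 → 3-byte form E8 91 92 at offsets 3–5.
U+0444 → 2-byte form D1 84 at offsets 6–7.
Offset 7 falls in char 3's range; it's byte 2 of D1 84 = 0x84.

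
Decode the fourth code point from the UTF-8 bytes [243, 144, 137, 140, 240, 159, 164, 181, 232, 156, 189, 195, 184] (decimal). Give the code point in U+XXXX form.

Offset 0: leading byte 0xF3 = 11110011 → 4-byte char #1 = F3 90 89 8C.
Offset 4: leading byte 0xF0 = 11110000 → 4-byte char #2 = F0 9F A4 B5.
Offset 8: leading byte 0xE8 = 11101000 → 3-byte char #3 = E8 9C BD.
Offset 11: leading byte 0xC3 = 11000011 → 2-byte char #4 = C3 B8.
Leading byte 0xC3 = 11000011 matches 110xxxxx → 2-byte sequence.
Byte 1: 0xC3 = 11000011, payload 00011 (5 bits).
Byte 2: 0xB8 = 10111000 (10xxxxxx ✓), payload 111000.
Concatenate: 00011111000 = 0xF8 (11 bits → U+00F8).

U+00F8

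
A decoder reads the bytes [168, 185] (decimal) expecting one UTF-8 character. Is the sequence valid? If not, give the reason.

invalid (continuation byte with no leading byte)

Byte 0xA8 = 10101000 has the form 10xxxxxx — a continuation byte — but there is no preceding leading byte.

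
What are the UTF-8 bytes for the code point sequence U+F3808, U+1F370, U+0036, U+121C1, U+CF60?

F3 B3 A0 88 F0 9F 8D B0 36 F0 92 87 81 EC BD A0

U+F3808: 4-byte form → F3 B3 A0 88.
U+1F370: 4-byte form → F0 9F 8D B0.
U+0036: 1-byte form → 36.
U+121C1: 4-byte form → F0 92 87 81.
U+CF60: 3-byte form → EC BD A0.
Concatenated (16 bytes): F3 B3 A0 88 F0 9F 8D B0 36 F0 92 87 81 EC BD A0.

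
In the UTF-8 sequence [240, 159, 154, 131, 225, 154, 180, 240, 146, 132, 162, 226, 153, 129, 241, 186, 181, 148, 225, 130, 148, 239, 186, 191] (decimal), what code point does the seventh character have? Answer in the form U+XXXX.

U+FEBF

Offset 0: leading byte 0xF0 = 11110000 → 4-byte char #1 = F0 9F 9A 83.
Offset 4: leading byte 0xE1 = 11100001 → 3-byte char #2 = E1 9A B4.
Offset 7: leading byte 0xF0 = 11110000 → 4-byte char #3 = F0 92 84 A2.
Offset 11: leading byte 0xE2 = 11100010 → 3-byte char #4 = E2 99 81.
Offset 14: leading byte 0xF1 = 11110001 → 4-byte char #5 = F1 BA B5 94.
Offset 18: leading byte 0xE1 = 11100001 → 3-byte char #6 = E1 82 94.
Offset 21: leading byte 0xEF = 11101111 → 3-byte char #7 = EF BA BF.
Leading byte 0xEF = 11101111 matches 1110xxxx → 3-byte sequence.
Byte 1: 0xEF = 11101111, payload 1111 (4 bits).
Byte 2: 0xBA = 10111010 (10xxxxxx ✓), payload 111010.
Byte 3: 0xBF = 10111111 (10xxxxxx ✓), payload 111111.
Concatenate: 1111111010111111 = 0xFEBF (16 bits → U+FEBF).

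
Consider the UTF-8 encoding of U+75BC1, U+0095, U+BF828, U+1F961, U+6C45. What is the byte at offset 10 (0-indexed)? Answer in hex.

0xF0

U+75BC1 → 4-byte form F1 B5 AF 81 at offsets 0–3.
U+0095 → 2-byte form C2 95 at offsets 4–5.
U+BF828 → 4-byte form F2 BF A0 A8 at offsets 6–9.
U+1F961 → 4-byte form F0 9F A5 A1 at offsets 10–13.
Offset 10 falls in char 4's range; it's byte 1 of F0 9F A5 A1 = 0xF0.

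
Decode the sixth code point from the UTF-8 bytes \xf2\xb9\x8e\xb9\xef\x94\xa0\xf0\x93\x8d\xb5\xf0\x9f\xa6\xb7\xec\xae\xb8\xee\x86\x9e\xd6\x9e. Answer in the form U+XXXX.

U+E19E

Offset 0: leading byte 0xF2 = 11110010 → 4-byte char #1 = F2 B9 8E B9.
Offset 4: leading byte 0xEF = 11101111 → 3-byte char #2 = EF 94 A0.
Offset 7: leading byte 0xF0 = 11110000 → 4-byte char #3 = F0 93 8D B5.
Offset 11: leading byte 0xF0 = 11110000 → 4-byte char #4 = F0 9F A6 B7.
Offset 15: leading byte 0xEC = 11101100 → 3-byte char #5 = EC AE B8.
Offset 18: leading byte 0xEE = 11101110 → 3-byte char #6 = EE 86 9E.
Leading byte 0xEE = 11101110 matches 1110xxxx → 3-byte sequence.
Byte 1: 0xEE = 11101110, payload 1110 (4 bits).
Byte 2: 0x86 = 10000110 (10xxxxxx ✓), payload 000110.
Byte 3: 0x9E = 10011110 (10xxxxxx ✓), payload 011110.
Concatenate: 1110000110011110 = 0xE19E (16 bits → U+E19E).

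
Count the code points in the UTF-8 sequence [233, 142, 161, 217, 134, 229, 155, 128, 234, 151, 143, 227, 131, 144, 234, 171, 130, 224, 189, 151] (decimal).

7

Byte at offset 0: 0xE9 = 11101001 → 3-byte char (#1). Advance 3.
Byte at offset 3: 0xD9 = 11011001 → 2-byte char (#2). Advance 2.
Byte at offset 5: 0xE5 = 11100101 → 3-byte char (#3). Advance 3.
Byte at offset 8: 0xEA = 11101010 → 3-byte char (#4). Advance 3.
Byte at offset 11: 0xE3 = 11100011 → 3-byte char (#5). Advance 3.
Byte at offset 14: 0xEA = 11101010 → 3-byte char (#6). Advance 3.
Byte at offset 17: 0xE0 = 11100000 → 3-byte char (#7). Advance 3.
Reached end at offset 20 after 7 code points.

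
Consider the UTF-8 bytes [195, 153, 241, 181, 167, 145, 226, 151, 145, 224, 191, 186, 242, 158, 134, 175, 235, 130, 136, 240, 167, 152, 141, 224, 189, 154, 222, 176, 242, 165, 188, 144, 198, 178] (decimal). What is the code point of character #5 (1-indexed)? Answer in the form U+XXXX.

Offset 0: leading byte 0xC3 = 11000011 → 2-byte char #1 = C3 99.
Offset 2: leading byte 0xF1 = 11110001 → 4-byte char #2 = F1 B5 A7 91.
Offset 6: leading byte 0xE2 = 11100010 → 3-byte char #3 = E2 97 91.
Offset 9: leading byte 0xE0 = 11100000 → 3-byte char #4 = E0 BF BA.
Offset 12: leading byte 0xF2 = 11110010 → 4-byte char #5 = F2 9E 86 AF.
Leading byte 0xF2 = 11110010 matches 11110xxx → 4-byte sequence.
Byte 1: 0xF2 = 11110010, payload 010 (3 bits).
Byte 2: 0x9E = 10011110 (10xxxxxx ✓), payload 011110.
Byte 3: 0x86 = 10000110 (10xxxxxx ✓), payload 000110.
Byte 4: 0xAF = 10101111 (10xxxxxx ✓), payload 101111.
Concatenate: 010011110000110101111 = 0x9E1AF (21 bits → U+9E1AF).

U+9E1AF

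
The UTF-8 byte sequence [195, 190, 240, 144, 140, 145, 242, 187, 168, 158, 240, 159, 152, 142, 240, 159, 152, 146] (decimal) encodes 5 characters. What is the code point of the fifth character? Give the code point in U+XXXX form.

U+1F612

Offset 0: leading byte 0xC3 = 11000011 → 2-byte char #1 = C3 BE.
Offset 2: leading byte 0xF0 = 11110000 → 4-byte char #2 = F0 90 8C 91.
Offset 6: leading byte 0xF2 = 11110010 → 4-byte char #3 = F2 BB A8 9E.
Offset 10: leading byte 0xF0 = 11110000 → 4-byte char #4 = F0 9F 98 8E.
Offset 14: leading byte 0xF0 = 11110000 → 4-byte char #5 = F0 9F 98 92.
Leading byte 0xF0 = 11110000 matches 11110xxx → 4-byte sequence.
Byte 1: 0xF0 = 11110000, payload 000 (3 bits).
Byte 2: 0x9F = 10011111 (10xxxxxx ✓), payload 011111.
Byte 3: 0x98 = 10011000 (10xxxxxx ✓), payload 011000.
Byte 4: 0x92 = 10010010 (10xxxxxx ✓), payload 010010.
Concatenate: 000011111011000010010 = 0x1F612 (21 bits → U+1F612).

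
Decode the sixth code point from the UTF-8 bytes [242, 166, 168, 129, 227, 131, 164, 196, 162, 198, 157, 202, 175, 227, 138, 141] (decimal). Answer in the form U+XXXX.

Offset 0: leading byte 0xF2 = 11110010 → 4-byte char #1 = F2 A6 A8 81.
Offset 4: leading byte 0xE3 = 11100011 → 3-byte char #2 = E3 83 A4.
Offset 7: leading byte 0xC4 = 11000100 → 2-byte char #3 = C4 A2.
Offset 9: leading byte 0xC6 = 11000110 → 2-byte char #4 = C6 9D.
Offset 11: leading byte 0xCA = 11001010 → 2-byte char #5 = CA AF.
Offset 13: leading byte 0xE3 = 11100011 → 3-byte char #6 = E3 8A 8D.
Leading byte 0xE3 = 11100011 matches 1110xxxx → 3-byte sequence.
Byte 1: 0xE3 = 11100011, payload 0011 (4 bits).
Byte 2: 0x8A = 10001010 (10xxxxxx ✓), payload 001010.
Byte 3: 0x8D = 10001101 (10xxxxxx ✓), payload 001101.
Concatenate: 0011001010001101 = 0x328D (16 bits → U+328D).

U+328D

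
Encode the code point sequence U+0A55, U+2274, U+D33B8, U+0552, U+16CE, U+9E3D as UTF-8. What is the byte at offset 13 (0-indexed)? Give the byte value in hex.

0x9B

U+0A55 → 3-byte form E0 A9 95 at offsets 0–2.
U+2274 → 3-byte form E2 89 B4 at offsets 3–5.
U+D33B8 → 4-byte form F3 93 8E B8 at offsets 6–9.
U+0552 → 2-byte form D5 92 at offsets 10–11.
U+16CE → 3-byte form E1 9B 8E at offsets 12–14.
Offset 13 falls in char 5's range; it's byte 2 of E1 9B 8E = 0x9B.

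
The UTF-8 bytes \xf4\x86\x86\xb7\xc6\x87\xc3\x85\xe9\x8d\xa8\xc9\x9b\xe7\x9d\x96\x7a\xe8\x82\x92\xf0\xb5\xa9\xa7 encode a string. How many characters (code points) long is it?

9

Byte at offset 0: 0xF4 = 11110100 → 4-byte char (#1). Advance 4.
Byte at offset 4: 0xC6 = 11000110 → 2-byte char (#2). Advance 2.
Byte at offset 6: 0xC3 = 11000011 → 2-byte char (#3). Advance 2.
Byte at offset 8: 0xE9 = 11101001 → 3-byte char (#4). Advance 3.
Byte at offset 11: 0xC9 = 11001001 → 2-byte char (#5). Advance 2.
Byte at offset 13: 0xE7 = 11100111 → 3-byte char (#6). Advance 3.
Byte at offset 16: 0x7A = 01111010 → 1-byte char (#7). Advance 1.
Byte at offset 17: 0xE8 = 11101000 → 3-byte char (#8). Advance 3.
Byte at offset 20: 0xF0 = 11110000 → 4-byte char (#9). Advance 4.
Reached end at offset 24 after 9 code points.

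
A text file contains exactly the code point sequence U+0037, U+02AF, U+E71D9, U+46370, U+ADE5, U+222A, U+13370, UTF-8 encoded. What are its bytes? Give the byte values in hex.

U+0037: 1-byte form → 37.
U+02AF: 2-byte form → CA AF.
U+E71D9: 4-byte form → F3 A7 87 99.
U+46370: 4-byte form → F1 86 8D B0.
U+ADE5: 3-byte form → EA B7 A5.
U+222A: 3-byte form → E2 88 AA.
U+13370: 4-byte form → F0 93 8D B0.
Concatenated (21 bytes): 37 CA AF F3 A7 87 99 F1 86 8D B0 EA B7 A5 E2 88 AA F0 93 8D B0.

37 CA AF F3 A7 87 99 F1 86 8D B0 EA B7 A5 E2 88 AA F0 93 8D B0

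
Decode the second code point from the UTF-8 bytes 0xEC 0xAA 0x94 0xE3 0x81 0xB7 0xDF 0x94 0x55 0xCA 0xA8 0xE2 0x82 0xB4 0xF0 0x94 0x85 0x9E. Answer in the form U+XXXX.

Offset 0: leading byte 0xEC = 11101100 → 3-byte char #1 = EC AA 94.
Offset 3: leading byte 0xE3 = 11100011 → 3-byte char #2 = E3 81 B7.
Leading byte 0xE3 = 11100011 matches 1110xxxx → 3-byte sequence.
Byte 1: 0xE3 = 11100011, payload 0011 (4 bits).
Byte 2: 0x81 = 10000001 (10xxxxxx ✓), payload 000001.
Byte 3: 0xB7 = 10110111 (10xxxxxx ✓), payload 110111.
Concatenate: 0011000001110111 = 0x3077 (16 bits → U+3077).

U+3077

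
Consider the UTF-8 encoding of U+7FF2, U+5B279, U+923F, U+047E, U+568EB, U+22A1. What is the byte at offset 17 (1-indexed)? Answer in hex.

0xE2

1-indexed offset 17 is 0-indexed offset 16.
U+7FF2 → 3-byte form E7 BF B2 at offsets 0–2.
U+5B279 → 4-byte form F1 9B 89 B9 at offsets 3–6.
U+923F → 3-byte form E9 88 BF at offsets 7–9.
U+047E → 2-byte form D1 BE at offsets 10–11.
U+568EB → 4-byte form F1 96 A3 AB at offsets 12–15.
U+22A1 → 3-byte form E2 8A A1 at offsets 16–18.
Offset 16 falls in char 6's range; it's byte 1 of E2 8A A1 = 0xE2.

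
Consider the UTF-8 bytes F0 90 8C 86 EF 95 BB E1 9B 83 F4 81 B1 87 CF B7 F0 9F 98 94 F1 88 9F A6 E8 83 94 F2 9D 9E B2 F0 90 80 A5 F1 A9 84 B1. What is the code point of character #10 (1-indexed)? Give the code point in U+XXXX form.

Offset 0: leading byte 0xF0 = 11110000 → 4-byte char #1 = F0 90 8C 86.
Offset 4: leading byte 0xEF = 11101111 → 3-byte char #2 = EF 95 BB.
Offset 7: leading byte 0xE1 = 11100001 → 3-byte char #3 = E1 9B 83.
Offset 10: leading byte 0xF4 = 11110100 → 4-byte char #4 = F4 81 B1 87.
Offset 14: leading byte 0xCF = 11001111 → 2-byte char #5 = CF B7.
Offset 16: leading byte 0xF0 = 11110000 → 4-byte char #6 = F0 9F 98 94.
Offset 20: leading byte 0xF1 = 11110001 → 4-byte char #7 = F1 88 9F A6.
Offset 24: leading byte 0xE8 = 11101000 → 3-byte char #8 = E8 83 94.
Offset 27: leading byte 0xF2 = 11110010 → 4-byte char #9 = F2 9D 9E B2.
Offset 31: leading byte 0xF0 = 11110000 → 4-byte char #10 = F0 90 80 A5.
Leading byte 0xF0 = 11110000 matches 11110xxx → 4-byte sequence.
Byte 1: 0xF0 = 11110000, payload 000 (3 bits).
Byte 2: 0x90 = 10010000 (10xxxxxx ✓), payload 010000.
Byte 3: 0x80 = 10000000 (10xxxxxx ✓), payload 000000.
Byte 4: 0xA5 = 10100101 (10xxxxxx ✓), payload 100101.
Concatenate: 000010000000000100101 = 0x10025 (21 bits → U+10025).

U+10025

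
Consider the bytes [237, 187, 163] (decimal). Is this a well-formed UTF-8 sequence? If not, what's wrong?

Structurally a 3-byte sequence; payload = 0xDEE3.
But 0xDEE3 is in U+D800–U+DFFF, the surrogate range. Surrogates are not Unicode scalar values and are forbidden in UTF-8.

invalid (encodes a surrogate (U+D800–U+DFFF))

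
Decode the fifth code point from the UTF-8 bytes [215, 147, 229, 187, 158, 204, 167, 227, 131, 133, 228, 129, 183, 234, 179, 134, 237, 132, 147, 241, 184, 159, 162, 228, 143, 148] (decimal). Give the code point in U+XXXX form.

Offset 0: leading byte 0xD7 = 11010111 → 2-byte char #1 = D7 93.
Offset 2: leading byte 0xE5 = 11100101 → 3-byte char #2 = E5 BB 9E.
Offset 5: leading byte 0xCC = 11001100 → 2-byte char #3 = CC A7.
Offset 7: leading byte 0xE3 = 11100011 → 3-byte char #4 = E3 83 85.
Offset 10: leading byte 0xE4 = 11100100 → 3-byte char #5 = E4 81 B7.
Leading byte 0xE4 = 11100100 matches 1110xxxx → 3-byte sequence.
Byte 1: 0xE4 = 11100100, payload 0100 (4 bits).
Byte 2: 0x81 = 10000001 (10xxxxxx ✓), payload 000001.
Byte 3: 0xB7 = 10110111 (10xxxxxx ✓), payload 110111.
Concatenate: 0100000001110111 = 0x4077 (16 bits → U+4077).

U+4077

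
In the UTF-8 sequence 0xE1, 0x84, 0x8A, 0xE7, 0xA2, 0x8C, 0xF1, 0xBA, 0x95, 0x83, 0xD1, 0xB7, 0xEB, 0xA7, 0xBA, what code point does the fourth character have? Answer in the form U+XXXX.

U+0477

Offset 0: leading byte 0xE1 = 11100001 → 3-byte char #1 = E1 84 8A.
Offset 3: leading byte 0xE7 = 11100111 → 3-byte char #2 = E7 A2 8C.
Offset 6: leading byte 0xF1 = 11110001 → 4-byte char #3 = F1 BA 95 83.
Offset 10: leading byte 0xD1 = 11010001 → 2-byte char #4 = D1 B7.
Leading byte 0xD1 = 11010001 matches 110xxxxx → 2-byte sequence.
Byte 1: 0xD1 = 11010001, payload 10001 (5 bits).
Byte 2: 0xB7 = 10110111 (10xxxxxx ✓), payload 110111.
Concatenate: 10001110111 = 0x477 (11 bits → U+0477).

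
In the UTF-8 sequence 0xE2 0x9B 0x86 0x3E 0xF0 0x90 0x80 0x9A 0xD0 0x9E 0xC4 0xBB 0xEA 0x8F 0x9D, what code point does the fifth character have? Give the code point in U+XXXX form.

U+013B

Offset 0: leading byte 0xE2 = 11100010 → 3-byte char #1 = E2 9B 86.
Offset 3: leading byte 0x3E = 00111110 → 1-byte char #2 = 3E.
Offset 4: leading byte 0xF0 = 11110000 → 4-byte char #3 = F0 90 80 9A.
Offset 8: leading byte 0xD0 = 11010000 → 2-byte char #4 = D0 9E.
Offset 10: leading byte 0xC4 = 11000100 → 2-byte char #5 = C4 BB.
Leading byte 0xC4 = 11000100 matches 110xxxxx → 2-byte sequence.
Byte 1: 0xC4 = 11000100, payload 00100 (5 bits).
Byte 2: 0xBB = 10111011 (10xxxxxx ✓), payload 111011.
Concatenate: 00100111011 = 0x13B (11 bits → U+013B).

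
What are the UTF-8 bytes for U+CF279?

F3 8F 89 B9

U+CF279 = 0xCF279 = 848505 decimal. In range U+10000–U+10FFFF → 4-byte form: 11110xxx 10xxxxxx 10xxxxxx 10xxxxxx.
Binary (21 bits): 011001111001001111001.
Split 3+6+6+6: 011 | 001111 | 001001 | 111001.
Byte 1: 11110011 = 0xF3.
Byte 2: 10001111 = 0x8F.
Byte 3: 10001001 = 0x89.
Byte 4: 10111001 = 0xB9.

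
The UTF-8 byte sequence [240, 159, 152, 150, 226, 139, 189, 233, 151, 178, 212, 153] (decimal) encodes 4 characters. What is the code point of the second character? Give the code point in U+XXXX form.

Offset 0: leading byte 0xF0 = 11110000 → 4-byte char #1 = F0 9F 98 96.
Offset 4: leading byte 0xE2 = 11100010 → 3-byte char #2 = E2 8B BD.
Leading byte 0xE2 = 11100010 matches 1110xxxx → 3-byte sequence.
Byte 1: 0xE2 = 11100010, payload 0010 (4 bits).
Byte 2: 0x8B = 10001011 (10xxxxxx ✓), payload 001011.
Byte 3: 0xBD = 10111101 (10xxxxxx ✓), payload 111101.
Concatenate: 0010001011111101 = 0x22FD (16 bits → U+22FD).

U+22FD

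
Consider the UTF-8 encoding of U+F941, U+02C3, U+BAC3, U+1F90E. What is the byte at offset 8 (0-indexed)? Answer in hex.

U+F941 → 3-byte form EF A5 81 at offsets 0–2.
U+02C3 → 2-byte form CB 83 at offsets 3–4.
U+BAC3 → 3-byte form EB AB 83 at offsets 5–7.
U+1F90E → 4-byte form F0 9F A4 8E at offsets 8–11.
Offset 8 falls in char 4's range; it's byte 1 of F0 9F A4 8E = 0xF0.

0xF0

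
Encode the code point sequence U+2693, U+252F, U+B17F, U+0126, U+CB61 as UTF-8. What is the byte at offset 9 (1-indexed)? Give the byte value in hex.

0xBF

1-indexed offset 9 is 0-indexed offset 8.
U+2693 → 3-byte form E2 9A 93 at offsets 0–2.
U+252F → 3-byte form E2 94 AF at offsets 3–5.
U+B17F → 3-byte form EB 85 BF at offsets 6–8.
Offset 8 falls in char 3's range; it's byte 3 of EB 85 BF = 0xBF.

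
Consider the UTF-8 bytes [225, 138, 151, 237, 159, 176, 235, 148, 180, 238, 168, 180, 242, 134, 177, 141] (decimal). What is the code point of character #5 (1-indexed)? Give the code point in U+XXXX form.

U+86C4D

Offset 0: leading byte 0xE1 = 11100001 → 3-byte char #1 = E1 8A 97.
Offset 3: leading byte 0xED = 11101101 → 3-byte char #2 = ED 9F B0.
Offset 6: leading byte 0xEB = 11101011 → 3-byte char #3 = EB 94 B4.
Offset 9: leading byte 0xEE = 11101110 → 3-byte char #4 = EE A8 B4.
Offset 12: leading byte 0xF2 = 11110010 → 4-byte char #5 = F2 86 B1 8D.
Leading byte 0xF2 = 11110010 matches 11110xxx → 4-byte sequence.
Byte 1: 0xF2 = 11110010, payload 010 (3 bits).
Byte 2: 0x86 = 10000110 (10xxxxxx ✓), payload 000110.
Byte 3: 0xB1 = 10110001 (10xxxxxx ✓), payload 110001.
Byte 4: 0x8D = 10001101 (10xxxxxx ✓), payload 001101.
Concatenate: 010000110110001001101 = 0x86C4D (21 bits → U+86C4D).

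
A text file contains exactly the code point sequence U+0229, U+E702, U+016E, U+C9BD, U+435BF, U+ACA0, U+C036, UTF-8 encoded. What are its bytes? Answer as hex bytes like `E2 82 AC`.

C8 A9 EE 9C 82 C5 AE EC A6 BD F1 83 96 BF EA B2 A0 EC 80 B6

U+0229: 2-byte form → C8 A9.
U+E702: 3-byte form → EE 9C 82.
U+016E: 2-byte form → C5 AE.
U+C9BD: 3-byte form → EC A6 BD.
U+435BF: 4-byte form → F1 83 96 BF.
U+ACA0: 3-byte form → EA B2 A0.
U+C036: 3-byte form → EC 80 B6.
Concatenated (20 bytes): C8 A9 EE 9C 82 C5 AE EC A6 BD F1 83 96 BF EA B2 A0 EC 80 B6.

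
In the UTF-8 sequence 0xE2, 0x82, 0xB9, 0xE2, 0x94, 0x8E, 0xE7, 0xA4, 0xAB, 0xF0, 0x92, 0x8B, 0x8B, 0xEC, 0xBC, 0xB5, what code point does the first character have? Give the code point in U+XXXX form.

Offset 0: leading byte 0xE2 = 11100010 → 3-byte char #1 = E2 82 B9.
Leading byte 0xE2 = 11100010 matches 1110xxxx → 3-byte sequence.
Byte 1: 0xE2 = 11100010, payload 0010 (4 bits).
Byte 2: 0x82 = 10000010 (10xxxxxx ✓), payload 000010.
Byte 3: 0xB9 = 10111001 (10xxxxxx ✓), payload 111001.
Concatenate: 0010000010111001 = 0x20B9 (16 bits → U+20B9).

U+20B9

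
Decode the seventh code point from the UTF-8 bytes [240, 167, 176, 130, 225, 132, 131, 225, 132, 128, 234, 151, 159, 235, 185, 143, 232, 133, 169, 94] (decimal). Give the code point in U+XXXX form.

U+005E

Offset 0: leading byte 0xF0 = 11110000 → 4-byte char #1 = F0 A7 B0 82.
Offset 4: leading byte 0xE1 = 11100001 → 3-byte char #2 = E1 84 83.
Offset 7: leading byte 0xE1 = 11100001 → 3-byte char #3 = E1 84 80.
Offset 10: leading byte 0xEA = 11101010 → 3-byte char #4 = EA 97 9F.
Offset 13: leading byte 0xEB = 11101011 → 3-byte char #5 = EB B9 8F.
Offset 16: leading byte 0xE8 = 11101000 → 3-byte char #6 = E8 85 A9.
Offset 19: leading byte 0x5E = 01011110 → 1-byte char #7 = 5E.
Leading byte 0x5E = 01011110 matches 0xxxxxxx → 1-byte sequence.
Byte 1: 0x5E = 01011110, payload 1011110 (7 bits).
Concatenate: 1011110 = 0x5E (7 bits → U+005E).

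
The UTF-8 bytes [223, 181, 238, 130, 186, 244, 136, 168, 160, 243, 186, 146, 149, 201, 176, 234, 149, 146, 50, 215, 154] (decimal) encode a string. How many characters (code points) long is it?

8

Byte at offset 0: 0xDF = 11011111 → 2-byte char (#1). Advance 2.
Byte at offset 2: 0xEE = 11101110 → 3-byte char (#2). Advance 3.
Byte at offset 5: 0xF4 = 11110100 → 4-byte char (#3). Advance 4.
Byte at offset 9: 0xF3 = 11110011 → 4-byte char (#4). Advance 4.
Byte at offset 13: 0xC9 = 11001001 → 2-byte char (#5). Advance 2.
Byte at offset 15: 0xEA = 11101010 → 3-byte char (#6). Advance 3.
Byte at offset 18: 0x32 = 00110010 → 1-byte char (#7). Advance 1.
Byte at offset 19: 0xD7 = 11010111 → 2-byte char (#8). Advance 2.
Reached end at offset 21 after 8 code points.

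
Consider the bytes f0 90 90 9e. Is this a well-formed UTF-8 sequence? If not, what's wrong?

Leading byte 0xF0 = 11110000 → 4-byte form.
Continuation bytes 0x90=10010000, 0x90=10010000, 0x9E=10011110 all match 10xxxxxx.
Decoded value 0x1041E is ≥ 0x10000 (shortest form) and not a surrogate.

valid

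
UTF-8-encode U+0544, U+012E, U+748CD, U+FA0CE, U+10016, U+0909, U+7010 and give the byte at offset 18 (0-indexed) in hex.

0x89

U+0544 → 2-byte form D5 84 at offsets 0–1.
U+012E → 2-byte form C4 AE at offsets 2–3.
U+748CD → 4-byte form F1 B4 A3 8D at offsets 4–7.
U+FA0CE → 4-byte form F3 BA 83 8E at offsets 8–11.
U+10016 → 4-byte form F0 90 80 96 at offsets 12–15.
U+0909 → 3-byte form E0 A4 89 at offsets 16–18.
Offset 18 falls in char 6's range; it's byte 3 of E0 A4 89 = 0x89.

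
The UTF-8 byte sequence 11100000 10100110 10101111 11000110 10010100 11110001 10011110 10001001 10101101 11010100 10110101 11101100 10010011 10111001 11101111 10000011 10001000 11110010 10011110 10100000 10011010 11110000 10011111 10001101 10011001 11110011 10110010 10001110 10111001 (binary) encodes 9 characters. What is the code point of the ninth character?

Offset 0: leading byte 0xE0 = 11100000 → 3-byte char #1 = E0 A6 AF.
Offset 3: leading byte 0xC6 = 11000110 → 2-byte char #2 = C6 94.
Offset 5: leading byte 0xF1 = 11110001 → 4-byte char #3 = F1 9E 89 AD.
Offset 9: leading byte 0xD4 = 11010100 → 2-byte char #4 = D4 B5.
Offset 11: leading byte 0xEC = 11101100 → 3-byte char #5 = EC 93 B9.
Offset 14: leading byte 0xEF = 11101111 → 3-byte char #6 = EF 83 88.
Offset 17: leading byte 0xF2 = 11110010 → 4-byte char #7 = F2 9E A0 9A.
Offset 21: leading byte 0xF0 = 11110000 → 4-byte char #8 = F0 9F 8D 99.
Offset 25: leading byte 0xF3 = 11110011 → 4-byte char #9 = F3 B2 8E B9.
Leading byte 0xF3 = 11110011 matches 11110xxx → 4-byte sequence.
Byte 1: 0xF3 = 11110011, payload 011 (3 bits).
Byte 2: 0xB2 = 10110010 (10xxxxxx ✓), payload 110010.
Byte 3: 0x8E = 10001110 (10xxxxxx ✓), payload 001110.
Byte 4: 0xB9 = 10111001 (10xxxxxx ✓), payload 111001.
Concatenate: 011110010001110111001 = 0xF23B9 (21 bits → U+F23B9).

U+F23B9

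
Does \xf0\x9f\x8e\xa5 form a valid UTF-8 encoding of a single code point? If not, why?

Leading byte 0xF0 = 11110000 → 4-byte form.
Continuation bytes 0x9F=10011111, 0x8E=10001110, 0xA5=10100101 all match 10xxxxxx.
Decoded value 0x1F3A5 is ≥ 0x10000 (shortest form) and not a surrogate.

valid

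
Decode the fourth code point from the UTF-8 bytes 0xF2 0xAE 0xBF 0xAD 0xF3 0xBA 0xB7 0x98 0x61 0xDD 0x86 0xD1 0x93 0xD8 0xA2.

U+0746

Offset 0: leading byte 0xF2 = 11110010 → 4-byte char #1 = F2 AE BF AD.
Offset 4: leading byte 0xF3 = 11110011 → 4-byte char #2 = F3 BA B7 98.
Offset 8: leading byte 0x61 = 01100001 → 1-byte char #3 = 61.
Offset 9: leading byte 0xDD = 11011101 → 2-byte char #4 = DD 86.
Leading byte 0xDD = 11011101 matches 110xxxxx → 2-byte sequence.
Byte 1: 0xDD = 11011101, payload 11101 (5 bits).
Byte 2: 0x86 = 10000110 (10xxxxxx ✓), payload 000110.
Concatenate: 11101000110 = 0x746 (11 bits → U+0746).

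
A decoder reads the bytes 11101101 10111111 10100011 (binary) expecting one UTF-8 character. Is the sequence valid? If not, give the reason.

Structurally a 3-byte sequence; payload = 0xDFE3.
But 0xDFE3 is in U+D800–U+DFFF, the surrogate range. Surrogates are not Unicode scalar values and are forbidden in UTF-8.

invalid (encodes a surrogate (U+D800–U+DFFF))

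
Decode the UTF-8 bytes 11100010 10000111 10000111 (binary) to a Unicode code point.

Leading byte 0xE2 = 11100010 matches 1110xxxx → 3-byte sequence.
Byte 1: 0xE2 = 11100010, payload 0010 (4 bits).
Byte 2: 0x87 = 10000111 (10xxxxxx ✓), payload 000111.
Byte 3: 0x87 = 10000111 (10xxxxxx ✓), payload 000111.
Concatenate: 0010000111000111 = 0x21C7 (16 bits → U+21C7).

U+21C7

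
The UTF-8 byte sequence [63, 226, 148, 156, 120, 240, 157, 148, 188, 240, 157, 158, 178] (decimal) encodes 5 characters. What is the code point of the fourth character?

U+1D53C

Offset 0: leading byte 0x3F = 00111111 → 1-byte char #1 = 3F.
Offset 1: leading byte 0xE2 = 11100010 → 3-byte char #2 = E2 94 9C.
Offset 4: leading byte 0x78 = 01111000 → 1-byte char #3 = 78.
Offset 5: leading byte 0xF0 = 11110000 → 4-byte char #4 = F0 9D 94 BC.
Leading byte 0xF0 = 11110000 matches 11110xxx → 4-byte sequence.
Byte 1: 0xF0 = 11110000, payload 000 (3 bits).
Byte 2: 0x9D = 10011101 (10xxxxxx ✓), payload 011101.
Byte 3: 0x94 = 10010100 (10xxxxxx ✓), payload 010100.
Byte 4: 0xBC = 10111100 (10xxxxxx ✓), payload 111100.
Concatenate: 000011101010100111100 = 0x1D53C (21 bits → U+1D53C).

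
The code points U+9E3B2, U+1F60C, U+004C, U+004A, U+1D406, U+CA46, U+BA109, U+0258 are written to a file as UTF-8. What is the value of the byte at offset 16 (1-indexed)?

1-indexed offset 16 is 0-indexed offset 15.
U+9E3B2 → 4-byte form F2 9E 8E B2 at offsets 0–3.
U+1F60C → 4-byte form F0 9F 98 8C at offsets 4–7.
U+004C → 1-byte form 4C at offsets 8–8.
U+004A → 1-byte form 4A at offsets 9–9.
U+1D406 → 4-byte form F0 9D 90 86 at offsets 10–13.
U+CA46 → 3-byte form EC A9 86 at offsets 14–16.
Offset 15 falls in char 6's range; it's byte 2 of EC A9 86 = 0xA9.

0xA9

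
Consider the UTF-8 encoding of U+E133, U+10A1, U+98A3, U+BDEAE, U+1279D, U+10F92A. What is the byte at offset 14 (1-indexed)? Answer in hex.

1-indexed offset 14 is 0-indexed offset 13.
U+E133 → 3-byte form EE 84 B3 at offsets 0–2.
U+10A1 → 3-byte form E1 82 A1 at offsets 3–5.
U+98A3 → 3-byte form E9 A2 A3 at offsets 6–8.
U+BDEAE → 4-byte form F2 BD BA AE at offsets 9–12.
U+1279D → 4-byte form F0 92 9E 9D at offsets 13–16.
Offset 13 falls in char 5's range; it's byte 1 of F0 92 9E 9D = 0xF0.

0xF0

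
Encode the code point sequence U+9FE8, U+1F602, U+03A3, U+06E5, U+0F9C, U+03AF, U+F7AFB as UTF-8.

E9 BF A8 F0 9F 98 82 CE A3 DB A5 E0 BE 9C CE AF F3 B7 AB BB

U+9FE8: 3-byte form → E9 BF A8.
U+1F602: 4-byte form → F0 9F 98 82.
U+03A3: 2-byte form → CE A3.
U+06E5: 2-byte form → DB A5.
U+0F9C: 3-byte form → E0 BE 9C.
U+03AF: 2-byte form → CE AF.
U+F7AFB: 4-byte form → F3 B7 AB BB.
Concatenated (20 bytes): E9 BF A8 F0 9F 98 82 CE A3 DB A5 E0 BE 9C CE AF F3 B7 AB BB.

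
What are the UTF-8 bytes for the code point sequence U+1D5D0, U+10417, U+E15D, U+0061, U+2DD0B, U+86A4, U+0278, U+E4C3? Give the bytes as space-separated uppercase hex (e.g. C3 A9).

U+1D5D0: 4-byte form → F0 9D 97 90.
U+10417: 4-byte form → F0 90 90 97.
U+E15D: 3-byte form → EE 85 9D.
U+0061: 1-byte form → 61.
U+2DD0B: 4-byte form → F0 AD B4 8B.
U+86A4: 3-byte form → E8 9A A4.
U+0278: 2-byte form → C9 B8.
U+E4C3: 3-byte form → EE 93 83.
Concatenated (24 bytes): F0 9D 97 90 F0 90 90 97 EE 85 9D 61 F0 AD B4 8B E8 9A A4 C9 B8 EE 93 83.

F0 9D 97 90 F0 90 90 97 EE 85 9D 61 F0 AD B4 8B E8 9A A4 C9 B8 EE 93 83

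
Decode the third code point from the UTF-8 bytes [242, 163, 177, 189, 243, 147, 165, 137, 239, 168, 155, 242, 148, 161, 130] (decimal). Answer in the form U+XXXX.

Offset 0: leading byte 0xF2 = 11110010 → 4-byte char #1 = F2 A3 B1 BD.
Offset 4: leading byte 0xF3 = 11110011 → 4-byte char #2 = F3 93 A5 89.
Offset 8: leading byte 0xEF = 11101111 → 3-byte char #3 = EF A8 9B.
Leading byte 0xEF = 11101111 matches 1110xxxx → 3-byte sequence.
Byte 1: 0xEF = 11101111, payload 1111 (4 bits).
Byte 2: 0xA8 = 10101000 (10xxxxxx ✓), payload 101000.
Byte 3: 0x9B = 10011011 (10xxxxxx ✓), payload 011011.
Concatenate: 1111101000011011 = 0xFA1B (16 bits → U+FA1B).

U+FA1B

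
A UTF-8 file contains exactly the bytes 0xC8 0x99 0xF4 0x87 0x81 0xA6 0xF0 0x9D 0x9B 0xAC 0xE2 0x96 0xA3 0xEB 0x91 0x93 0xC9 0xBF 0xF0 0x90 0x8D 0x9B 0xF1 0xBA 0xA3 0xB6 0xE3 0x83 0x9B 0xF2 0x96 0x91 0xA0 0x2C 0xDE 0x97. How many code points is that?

Byte at offset 0: 0xC8 = 11001000 → 2-byte char (#1). Advance 2.
Byte at offset 2: 0xF4 = 11110100 → 4-byte char (#2). Advance 4.
Byte at offset 6: 0xF0 = 11110000 → 4-byte char (#3). Advance 4.
Byte at offset 10: 0xE2 = 11100010 → 3-byte char (#4). Advance 3.
Byte at offset 13: 0xEB = 11101011 → 3-byte char (#5). Advance 3.
Byte at offset 16: 0xC9 = 11001001 → 2-byte char (#6). Advance 2.
Byte at offset 18: 0xF0 = 11110000 → 4-byte char (#7). Advance 4.
Byte at offset 22: 0xF1 = 11110001 → 4-byte char (#8). Advance 4.
Byte at offset 26: 0xE3 = 11100011 → 3-byte char (#9). Advance 3.
Byte at offset 29: 0xF2 = 11110010 → 4-byte char (#10). Advance 4.
Byte at offset 33: 0x2C = 00101100 → 1-byte char (#11). Advance 1.
Byte at offset 34: 0xDE = 11011110 → 2-byte char (#12). Advance 2.
Reached end at offset 36 after 12 code points.

12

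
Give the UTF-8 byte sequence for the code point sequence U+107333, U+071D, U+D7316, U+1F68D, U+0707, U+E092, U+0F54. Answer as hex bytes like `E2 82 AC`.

U+107333: 4-byte form → F4 87 8C B3.
U+071D: 2-byte form → DC 9D.
U+D7316: 4-byte form → F3 97 8C 96.
U+1F68D: 4-byte form → F0 9F 9A 8D.
U+0707: 2-byte form → DC 87.
U+E092: 3-byte form → EE 82 92.
U+0F54: 3-byte form → E0 BD 94.
Concatenated (22 bytes): F4 87 8C B3 DC 9D F3 97 8C 96 F0 9F 9A 8D DC 87 EE 82 92 E0 BD 94.

F4 87 8C B3 DC 9D F3 97 8C 96 F0 9F 9A 8D DC 87 EE 82 92 E0 BD 94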